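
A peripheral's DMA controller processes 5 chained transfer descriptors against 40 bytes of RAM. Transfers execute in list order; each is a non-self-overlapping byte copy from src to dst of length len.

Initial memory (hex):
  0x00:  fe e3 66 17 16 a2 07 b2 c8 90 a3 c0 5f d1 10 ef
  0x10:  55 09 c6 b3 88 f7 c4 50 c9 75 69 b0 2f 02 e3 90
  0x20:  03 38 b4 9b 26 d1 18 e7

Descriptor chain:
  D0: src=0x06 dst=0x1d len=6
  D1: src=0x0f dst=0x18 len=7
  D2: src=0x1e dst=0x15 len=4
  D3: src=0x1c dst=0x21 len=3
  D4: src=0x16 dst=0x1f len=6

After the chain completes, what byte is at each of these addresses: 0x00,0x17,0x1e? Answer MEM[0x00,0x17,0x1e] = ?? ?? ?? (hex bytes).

MEM[0x00,0x17,0x1e] = fe 90 f7

[0] 0x06->0x1d len=6 : 07 b2 c8 90 a3 c0
[1] 0x0f->0x18 len=7 : ef 55 09 c6 b3 88 f7
[2] 0x1e->0x15 len=4 : f7 c8 90 a3
[3] 0x1c->0x21 len=3 : b3 88 f7
[4] 0x16->0x1f len=6 : c8 90 a3 55 09 c6
query mem[0x00]=0xfe, mem[0x17]=0x90, mem[0x1e]=0xf7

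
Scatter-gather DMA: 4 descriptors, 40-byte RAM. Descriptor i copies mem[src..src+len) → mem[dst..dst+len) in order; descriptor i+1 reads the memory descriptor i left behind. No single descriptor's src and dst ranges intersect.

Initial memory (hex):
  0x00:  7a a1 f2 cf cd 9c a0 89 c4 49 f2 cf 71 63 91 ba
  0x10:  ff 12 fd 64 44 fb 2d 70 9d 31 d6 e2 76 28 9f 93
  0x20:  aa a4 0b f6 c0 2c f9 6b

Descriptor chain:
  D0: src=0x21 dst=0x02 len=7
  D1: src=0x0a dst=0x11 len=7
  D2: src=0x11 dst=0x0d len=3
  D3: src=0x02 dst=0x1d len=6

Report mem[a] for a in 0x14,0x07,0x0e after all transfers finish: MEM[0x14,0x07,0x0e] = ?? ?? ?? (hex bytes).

D0: mem[0x02..0x08] <- [a4 0b f6 c0 2c f9 6b]
D1: mem[0x11..0x17] <- [f2 cf 71 63 91 ba ff]
D2: mem[0x0d..0x0f] <- [f2 cf 71]
D3: mem[0x1d..0x22] <- [a4 0b f6 c0 2c f9]
query mem[0x14]=0x63, mem[0x07]=0xf9, mem[0x0e]=0xcf

MEM[0x14,0x07,0x0e] = 63 f9 cf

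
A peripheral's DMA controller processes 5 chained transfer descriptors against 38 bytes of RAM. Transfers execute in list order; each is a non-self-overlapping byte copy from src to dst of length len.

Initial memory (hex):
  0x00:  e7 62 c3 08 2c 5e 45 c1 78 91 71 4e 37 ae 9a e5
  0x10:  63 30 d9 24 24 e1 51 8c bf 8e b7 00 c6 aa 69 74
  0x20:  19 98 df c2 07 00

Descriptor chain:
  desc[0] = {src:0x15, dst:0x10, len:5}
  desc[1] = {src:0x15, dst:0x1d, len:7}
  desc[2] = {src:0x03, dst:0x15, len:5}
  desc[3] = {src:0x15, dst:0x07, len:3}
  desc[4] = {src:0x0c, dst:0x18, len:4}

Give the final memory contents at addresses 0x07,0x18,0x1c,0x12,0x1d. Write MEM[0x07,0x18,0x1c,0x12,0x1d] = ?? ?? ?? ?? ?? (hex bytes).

MEM[0x07,0x18,0x1c,0x12,0x1d] = 08 37 c6 8c e1

  after D0: wrote 5B at 0x10 = e1518cbf8e
  after D1: wrote 7B at 0x1d = e1518cbf8eb700
  after D2: wrote 5B at 0x15 = 082c5e45c1
  after D3: wrote 3B at 0x07 = 082c5e
  after D4: wrote 4B at 0x18 = 37ae9ae5
query mem[0x07]=0x08, mem[0x18]=0x37, mem[0x1c]=0xc6, mem[0x12]=0x8c, mem[0x1d]=0xe1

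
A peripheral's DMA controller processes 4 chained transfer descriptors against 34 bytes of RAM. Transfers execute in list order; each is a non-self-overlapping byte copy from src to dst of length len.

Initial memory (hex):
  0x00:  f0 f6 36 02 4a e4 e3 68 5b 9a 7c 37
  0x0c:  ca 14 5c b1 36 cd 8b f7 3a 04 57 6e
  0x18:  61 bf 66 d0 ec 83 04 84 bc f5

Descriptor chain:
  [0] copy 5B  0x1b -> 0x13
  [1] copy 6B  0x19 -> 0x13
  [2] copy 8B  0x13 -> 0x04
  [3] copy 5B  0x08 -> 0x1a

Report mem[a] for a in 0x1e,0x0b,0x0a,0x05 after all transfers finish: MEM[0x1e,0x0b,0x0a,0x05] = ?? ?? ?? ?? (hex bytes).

MEM[0x1e,0x0b,0x0a,0x05] = ca 66 bf 66

[0] 0x1b->0x13 len=5 : d0 ec 83 04 84
[1] 0x19->0x13 len=6 : bf 66 d0 ec 83 04
[2] 0x13->0x04 len=8 : bf 66 d0 ec 83 04 bf 66
[3] 0x08->0x1a len=5 : 83 04 bf 66 ca
query mem[0x1e]=0xca, mem[0x0b]=0x66, mem[0x0a]=0xbf, mem[0x05]=0x66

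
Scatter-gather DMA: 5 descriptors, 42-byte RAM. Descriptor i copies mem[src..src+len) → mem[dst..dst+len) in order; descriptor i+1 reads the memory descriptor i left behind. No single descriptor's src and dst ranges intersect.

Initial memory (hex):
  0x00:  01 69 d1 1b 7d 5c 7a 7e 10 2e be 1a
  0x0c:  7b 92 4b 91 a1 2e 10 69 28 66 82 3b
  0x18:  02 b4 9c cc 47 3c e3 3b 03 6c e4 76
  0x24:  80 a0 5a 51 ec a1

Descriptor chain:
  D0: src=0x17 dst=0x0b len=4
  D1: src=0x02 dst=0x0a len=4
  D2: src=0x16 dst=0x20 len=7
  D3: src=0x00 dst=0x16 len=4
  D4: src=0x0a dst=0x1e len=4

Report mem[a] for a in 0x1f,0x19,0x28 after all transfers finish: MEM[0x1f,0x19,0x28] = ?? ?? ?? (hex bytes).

MEM[0x1f,0x19,0x28] = 1b 1b ec

#0 dst[0x0b+4] := {0x3b,0x02,0xb4,0x9c}
#1 dst[0x0a+4] := {0xd1,0x1b,0x7d,0x5c}
#2 dst[0x20+7] := {0x82,0x3b,0x02,0xb4,0x9c,0xcc,0x47}
#3 dst[0x16+4] := {0x01,0x69,0xd1,0x1b}
#4 dst[0x1e+4] := {0xd1,0x1b,0x7d,0x5c}
query mem[0x1f]=0x1b, mem[0x19]=0x1b, mem[0x28]=0xec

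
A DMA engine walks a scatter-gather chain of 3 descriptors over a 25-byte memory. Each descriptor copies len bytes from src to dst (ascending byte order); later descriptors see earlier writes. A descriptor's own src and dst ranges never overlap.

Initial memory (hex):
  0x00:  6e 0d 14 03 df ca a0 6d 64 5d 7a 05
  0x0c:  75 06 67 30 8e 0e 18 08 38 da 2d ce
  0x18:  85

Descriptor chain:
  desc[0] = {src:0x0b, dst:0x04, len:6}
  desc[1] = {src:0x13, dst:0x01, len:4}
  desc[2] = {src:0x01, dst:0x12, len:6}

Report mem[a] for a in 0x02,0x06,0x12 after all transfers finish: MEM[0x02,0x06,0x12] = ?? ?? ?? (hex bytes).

  after D0: wrote 6B at 0x04 = 05750667308e
  after D1: wrote 4B at 0x01 = 0838da2d
  after D2: wrote 6B at 0x12 = 0838da2d7506
query mem[0x02]=0x38, mem[0x06]=0x06, mem[0x12]=0x08

MEM[0x02,0x06,0x12] = 38 06 08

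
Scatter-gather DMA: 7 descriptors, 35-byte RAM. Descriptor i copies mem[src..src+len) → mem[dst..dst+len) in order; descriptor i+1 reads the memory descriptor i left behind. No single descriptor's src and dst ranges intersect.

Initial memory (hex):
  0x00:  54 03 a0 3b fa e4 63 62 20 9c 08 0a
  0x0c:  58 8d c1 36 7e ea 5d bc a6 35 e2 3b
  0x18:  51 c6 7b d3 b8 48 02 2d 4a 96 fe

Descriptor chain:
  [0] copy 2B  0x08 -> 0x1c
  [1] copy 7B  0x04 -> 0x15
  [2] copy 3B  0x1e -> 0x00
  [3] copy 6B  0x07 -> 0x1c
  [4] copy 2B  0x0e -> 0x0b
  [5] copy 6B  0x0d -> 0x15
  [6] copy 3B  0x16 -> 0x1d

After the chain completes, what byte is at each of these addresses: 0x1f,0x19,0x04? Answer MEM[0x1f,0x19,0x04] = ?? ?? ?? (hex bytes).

MEM[0x1f,0x19,0x04] = 7e ea fa

[0] 0x08->0x1c len=2 : 20 9c
[1] 0x04->0x15 len=7 : fa e4 63 62 20 9c 08
[2] 0x1e->0x00 len=3 : 02 2d 4a
[3] 0x07->0x1c len=6 : 62 20 9c 08 0a 58
[4] 0x0e->0x0b len=2 : c1 36
[5] 0x0d->0x15 len=6 : 8d c1 36 7e ea 5d
[6] 0x16->0x1d len=3 : c1 36 7e
query mem[0x1f]=0x7e, mem[0x19]=0xea, mem[0x04]=0xfa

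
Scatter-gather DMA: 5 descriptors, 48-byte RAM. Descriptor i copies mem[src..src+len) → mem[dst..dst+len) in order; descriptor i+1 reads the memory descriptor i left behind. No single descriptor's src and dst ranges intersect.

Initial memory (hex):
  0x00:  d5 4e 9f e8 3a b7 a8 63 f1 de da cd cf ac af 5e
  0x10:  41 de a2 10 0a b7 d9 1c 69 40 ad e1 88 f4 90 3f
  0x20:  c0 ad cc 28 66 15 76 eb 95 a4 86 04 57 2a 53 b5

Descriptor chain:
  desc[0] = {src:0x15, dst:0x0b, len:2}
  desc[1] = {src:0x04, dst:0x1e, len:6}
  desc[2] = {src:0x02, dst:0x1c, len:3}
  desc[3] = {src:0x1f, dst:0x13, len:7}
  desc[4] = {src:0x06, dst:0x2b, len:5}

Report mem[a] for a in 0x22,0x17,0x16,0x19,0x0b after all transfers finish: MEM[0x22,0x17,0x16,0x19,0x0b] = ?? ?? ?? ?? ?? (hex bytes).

MEM[0x22,0x17,0x16,0x19,0x0b] = f1 de f1 15 b7

#0 dst[0x0b+2] := {0xb7,0xd9}
#1 dst[0x1e+6] := {0x3a,0xb7,0xa8,0x63,0xf1,0xde}
#2 dst[0x1c+3] := {0x9f,0xe8,0x3a}
#3 dst[0x13+7] := {0xb7,0xa8,0x63,0xf1,0xde,0x66,0x15}
#4 dst[0x2b+5] := {0xa8,0x63,0xf1,0xde,0xda}
query mem[0x22]=0xf1, mem[0x17]=0xde, mem[0x16]=0xf1, mem[0x19]=0x15, mem[0x0b]=0xb7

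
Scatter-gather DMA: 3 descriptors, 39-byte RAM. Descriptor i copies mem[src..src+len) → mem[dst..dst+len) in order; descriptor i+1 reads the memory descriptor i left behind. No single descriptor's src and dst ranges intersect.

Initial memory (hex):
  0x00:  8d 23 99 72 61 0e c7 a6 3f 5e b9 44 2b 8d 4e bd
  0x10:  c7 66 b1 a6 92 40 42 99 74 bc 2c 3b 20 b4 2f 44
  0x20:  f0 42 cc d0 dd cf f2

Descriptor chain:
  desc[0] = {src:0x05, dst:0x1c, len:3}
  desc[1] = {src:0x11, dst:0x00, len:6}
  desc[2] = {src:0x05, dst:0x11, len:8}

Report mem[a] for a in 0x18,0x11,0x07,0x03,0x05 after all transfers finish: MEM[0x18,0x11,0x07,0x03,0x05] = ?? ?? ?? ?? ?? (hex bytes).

  after D0: wrote 3B at 0x1c = 0ec7a6
  after D1: wrote 6B at 0x00 = 66b1a6924042
  after D2: wrote 8B at 0x11 = 42c7a63f5eb9442b
query mem[0x18]=0x2b, mem[0x11]=0x42, mem[0x07]=0xa6, mem[0x03]=0x92, mem[0x05]=0x42

MEM[0x18,0x11,0x07,0x03,0x05] = 2b 42 a6 92 42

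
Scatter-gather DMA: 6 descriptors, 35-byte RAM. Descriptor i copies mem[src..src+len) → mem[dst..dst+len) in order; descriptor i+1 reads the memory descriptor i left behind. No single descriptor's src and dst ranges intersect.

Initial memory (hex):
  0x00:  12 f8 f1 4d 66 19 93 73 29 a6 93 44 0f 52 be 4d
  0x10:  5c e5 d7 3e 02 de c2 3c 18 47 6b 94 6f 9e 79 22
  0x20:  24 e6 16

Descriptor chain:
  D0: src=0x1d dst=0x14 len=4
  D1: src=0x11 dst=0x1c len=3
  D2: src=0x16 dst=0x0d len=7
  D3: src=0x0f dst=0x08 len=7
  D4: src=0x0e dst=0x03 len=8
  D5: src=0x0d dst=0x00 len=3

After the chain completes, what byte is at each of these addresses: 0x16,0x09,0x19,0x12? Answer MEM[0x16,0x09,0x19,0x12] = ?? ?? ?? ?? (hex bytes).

MEM[0x16,0x09,0x19,0x12] = 22 9e 47 94

  after D0: wrote 4B at 0x14 = 9e792224
  after D1: wrote 3B at 0x1c = e5d73e
  after D2: wrote 7B at 0x0d = 222418476b94e5
  after D3: wrote 7B at 0x08 = 18476b94e59e79
  after D4: wrote 8B at 0x03 = 7918476b94e59e79
  after D5: wrote 3B at 0x00 = 9e7918
query mem[0x16]=0x22, mem[0x09]=0x9e, mem[0x19]=0x47, mem[0x12]=0x94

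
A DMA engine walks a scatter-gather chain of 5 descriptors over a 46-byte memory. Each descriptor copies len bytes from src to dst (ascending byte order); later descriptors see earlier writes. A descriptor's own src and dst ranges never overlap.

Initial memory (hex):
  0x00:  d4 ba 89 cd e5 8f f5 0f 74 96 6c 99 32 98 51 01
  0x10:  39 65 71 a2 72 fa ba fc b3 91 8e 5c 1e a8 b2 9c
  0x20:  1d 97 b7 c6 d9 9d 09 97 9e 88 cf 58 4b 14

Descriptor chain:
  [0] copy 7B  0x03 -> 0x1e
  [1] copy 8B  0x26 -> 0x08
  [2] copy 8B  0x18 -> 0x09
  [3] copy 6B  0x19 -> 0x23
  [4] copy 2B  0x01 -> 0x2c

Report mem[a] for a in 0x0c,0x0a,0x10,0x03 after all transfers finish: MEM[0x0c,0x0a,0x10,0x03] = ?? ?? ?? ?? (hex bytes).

#0 dst[0x1e+7] := {0xcd,0xe5,0x8f,0xf5,0x0f,0x74,0x96}
#1 dst[0x08+8] := {0x09,0x97,0x9e,0x88,0xcf,0x58,0x4b,0x14}
#2 dst[0x09+8] := {0xb3,0x91,0x8e,0x5c,0x1e,0xa8,0xcd,0xe5}
#3 dst[0x23+6] := {0x91,0x8e,0x5c,0x1e,0xa8,0xcd}
#4 dst[0x2c+2] := {0xba,0x89}
query mem[0x0c]=0x5c, mem[0x0a]=0x91, mem[0x10]=0xe5, mem[0x03]=0xcd

MEM[0x0c,0x0a,0x10,0x03] = 5c 91 e5 cd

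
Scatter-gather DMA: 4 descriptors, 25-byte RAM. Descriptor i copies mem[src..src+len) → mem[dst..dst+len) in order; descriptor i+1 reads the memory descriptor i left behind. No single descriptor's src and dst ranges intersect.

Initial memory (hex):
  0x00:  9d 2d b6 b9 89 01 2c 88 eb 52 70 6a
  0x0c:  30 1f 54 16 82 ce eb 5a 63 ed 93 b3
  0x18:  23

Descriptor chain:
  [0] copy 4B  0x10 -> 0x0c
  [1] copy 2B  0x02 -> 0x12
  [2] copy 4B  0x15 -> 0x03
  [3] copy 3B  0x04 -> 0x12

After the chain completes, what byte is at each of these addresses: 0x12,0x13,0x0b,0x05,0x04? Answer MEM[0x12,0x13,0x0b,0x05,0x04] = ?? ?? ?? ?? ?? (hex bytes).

MEM[0x12,0x13,0x0b,0x05,0x04] = 93 b3 6a b3 93

#0 dst[0x0c+4] := {0x82,0xce,0xeb,0x5a}
#1 dst[0x12+2] := {0xb6,0xb9}
#2 dst[0x03+4] := {0xed,0x93,0xb3,0x23}
#3 dst[0x12+3] := {0x93,0xb3,0x23}
query mem[0x12]=0x93, mem[0x13]=0xb3, mem[0x0b]=0x6a, mem[0x05]=0xb3, mem[0x04]=0x93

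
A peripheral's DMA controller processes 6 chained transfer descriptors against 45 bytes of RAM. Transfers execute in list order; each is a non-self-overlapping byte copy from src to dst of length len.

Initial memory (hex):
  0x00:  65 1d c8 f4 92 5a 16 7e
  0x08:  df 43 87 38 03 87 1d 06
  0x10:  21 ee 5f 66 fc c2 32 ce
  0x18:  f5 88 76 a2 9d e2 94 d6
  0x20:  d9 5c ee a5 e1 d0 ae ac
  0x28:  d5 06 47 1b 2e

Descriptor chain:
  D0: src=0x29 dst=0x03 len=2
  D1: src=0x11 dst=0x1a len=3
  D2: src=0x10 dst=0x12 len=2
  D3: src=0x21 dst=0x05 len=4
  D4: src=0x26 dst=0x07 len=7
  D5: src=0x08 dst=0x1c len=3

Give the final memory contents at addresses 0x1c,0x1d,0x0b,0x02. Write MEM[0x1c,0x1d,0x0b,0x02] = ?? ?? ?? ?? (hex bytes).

MEM[0x1c,0x1d,0x0b,0x02] = ac d5 47 c8

  after D0: wrote 2B at 0x03 = 0647
  after D1: wrote 3B at 0x1a = ee5f66
  after D2: wrote 2B at 0x12 = 21ee
  after D3: wrote 4B at 0x05 = 5ceea5e1
  after D4: wrote 7B at 0x07 = aeacd506471b2e
  after D5: wrote 3B at 0x1c = acd506
query mem[0x1c]=0xac, mem[0x1d]=0xd5, mem[0x0b]=0x47, mem[0x02]=0xc8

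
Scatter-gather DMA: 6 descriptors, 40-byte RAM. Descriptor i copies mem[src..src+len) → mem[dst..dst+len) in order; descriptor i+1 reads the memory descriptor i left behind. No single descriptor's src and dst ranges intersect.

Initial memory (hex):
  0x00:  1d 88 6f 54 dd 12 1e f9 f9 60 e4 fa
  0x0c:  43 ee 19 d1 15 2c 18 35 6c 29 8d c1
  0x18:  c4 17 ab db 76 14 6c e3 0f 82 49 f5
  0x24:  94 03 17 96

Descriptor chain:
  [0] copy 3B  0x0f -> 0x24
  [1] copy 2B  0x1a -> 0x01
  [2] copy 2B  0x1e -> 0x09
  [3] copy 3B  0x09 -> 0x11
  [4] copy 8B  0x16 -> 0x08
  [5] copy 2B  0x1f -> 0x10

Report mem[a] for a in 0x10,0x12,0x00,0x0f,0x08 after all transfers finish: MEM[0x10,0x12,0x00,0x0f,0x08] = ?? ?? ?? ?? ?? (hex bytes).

MEM[0x10,0x12,0x00,0x0f,0x08] = e3 e3 1d 14 8d

D0: mem[0x24..0x26] <- [d1 15 2c]
D1: mem[0x01..0x02] <- [ab db]
D2: mem[0x09..0x0a] <- [6c e3]
D3: mem[0x11..0x13] <- [6c e3 fa]
D4: mem[0x08..0x0f] <- [8d c1 c4 17 ab db 76 14]
D5: mem[0x10..0x11] <- [e3 0f]
query mem[0x10]=0xe3, mem[0x12]=0xe3, mem[0x00]=0x1d, mem[0x0f]=0x14, mem[0x08]=0x8d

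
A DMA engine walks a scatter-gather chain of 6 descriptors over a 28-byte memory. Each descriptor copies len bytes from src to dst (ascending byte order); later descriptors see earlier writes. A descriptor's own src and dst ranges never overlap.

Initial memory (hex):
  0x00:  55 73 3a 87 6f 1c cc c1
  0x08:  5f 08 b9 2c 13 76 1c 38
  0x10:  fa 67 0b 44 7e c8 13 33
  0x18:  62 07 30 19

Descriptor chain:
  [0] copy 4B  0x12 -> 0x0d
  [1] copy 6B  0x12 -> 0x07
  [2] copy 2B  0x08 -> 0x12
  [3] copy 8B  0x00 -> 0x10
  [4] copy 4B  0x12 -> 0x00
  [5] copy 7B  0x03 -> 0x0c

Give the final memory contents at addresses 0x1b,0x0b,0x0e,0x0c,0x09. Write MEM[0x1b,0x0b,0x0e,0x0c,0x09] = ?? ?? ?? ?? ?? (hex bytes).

  after D0: wrote 4B at 0x0d = 0b447ec8
  after D1: wrote 6B at 0x07 = 0b447ec81333
  after D2: wrote 2B at 0x12 = 447e
  after D3: wrote 8B at 0x10 = 55733a876f1ccc0b
  after D4: wrote 4B at 0x00 = 3a876f1c
  after D5: wrote 7B at 0x0c = 1c6f1ccc0b447e
query mem[0x1b]=0x19, mem[0x0b]=0x13, mem[0x0e]=0x1c, mem[0x0c]=0x1c, mem[0x09]=0x7e

MEM[0x1b,0x0b,0x0e,0x0c,0x09] = 19 13 1c 1c 7e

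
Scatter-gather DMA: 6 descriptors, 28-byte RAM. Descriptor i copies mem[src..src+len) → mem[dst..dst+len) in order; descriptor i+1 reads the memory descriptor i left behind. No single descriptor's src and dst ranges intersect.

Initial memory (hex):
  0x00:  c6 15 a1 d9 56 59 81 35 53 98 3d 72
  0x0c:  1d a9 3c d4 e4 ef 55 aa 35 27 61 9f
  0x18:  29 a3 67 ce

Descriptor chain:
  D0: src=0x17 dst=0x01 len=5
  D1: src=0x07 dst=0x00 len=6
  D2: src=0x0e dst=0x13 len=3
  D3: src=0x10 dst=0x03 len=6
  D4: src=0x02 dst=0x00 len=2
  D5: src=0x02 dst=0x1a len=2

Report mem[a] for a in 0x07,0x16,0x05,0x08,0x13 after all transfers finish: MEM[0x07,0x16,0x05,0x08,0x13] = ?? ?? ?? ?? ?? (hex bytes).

[0] 0x17->0x01 len=5 : 9f 29 a3 67 ce
[1] 0x07->0x00 len=6 : 35 53 98 3d 72 1d
[2] 0x0e->0x13 len=3 : 3c d4 e4
[3] 0x10->0x03 len=6 : e4 ef 55 3c d4 e4
[4] 0x02->0x00 len=2 : 98 e4
[5] 0x02->0x1a len=2 : 98 e4
query mem[0x07]=0xd4, mem[0x16]=0x61, mem[0x05]=0x55, mem[0x08]=0xe4, mem[0x13]=0x3c

MEM[0x07,0x16,0x05,0x08,0x13] = d4 61 55 e4 3c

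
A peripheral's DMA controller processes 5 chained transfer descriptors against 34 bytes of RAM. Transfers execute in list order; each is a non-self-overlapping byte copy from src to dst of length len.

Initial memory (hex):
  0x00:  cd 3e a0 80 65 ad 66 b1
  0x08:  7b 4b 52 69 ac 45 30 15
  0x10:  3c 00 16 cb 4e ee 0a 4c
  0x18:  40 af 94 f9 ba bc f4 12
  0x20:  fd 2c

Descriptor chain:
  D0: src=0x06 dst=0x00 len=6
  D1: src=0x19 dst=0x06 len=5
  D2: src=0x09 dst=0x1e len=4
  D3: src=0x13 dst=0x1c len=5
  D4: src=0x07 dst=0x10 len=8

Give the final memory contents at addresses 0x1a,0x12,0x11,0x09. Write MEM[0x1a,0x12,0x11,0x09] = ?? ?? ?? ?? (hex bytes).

  after D0: wrote 6B at 0x00 = 66b17b4b5269
  after D1: wrote 5B at 0x06 = af94f9babc
  after D2: wrote 4B at 0x1e = babc69ac
  after D3: wrote 5B at 0x1c = cb4eee0a4c
  after D4: wrote 8B at 0x10 = 94f9babc69ac4530
query mem[0x1a]=0x94, mem[0x12]=0xba, mem[0x11]=0xf9, mem[0x09]=0xba

MEM[0x1a,0x12,0x11,0x09] = 94 ba f9 ba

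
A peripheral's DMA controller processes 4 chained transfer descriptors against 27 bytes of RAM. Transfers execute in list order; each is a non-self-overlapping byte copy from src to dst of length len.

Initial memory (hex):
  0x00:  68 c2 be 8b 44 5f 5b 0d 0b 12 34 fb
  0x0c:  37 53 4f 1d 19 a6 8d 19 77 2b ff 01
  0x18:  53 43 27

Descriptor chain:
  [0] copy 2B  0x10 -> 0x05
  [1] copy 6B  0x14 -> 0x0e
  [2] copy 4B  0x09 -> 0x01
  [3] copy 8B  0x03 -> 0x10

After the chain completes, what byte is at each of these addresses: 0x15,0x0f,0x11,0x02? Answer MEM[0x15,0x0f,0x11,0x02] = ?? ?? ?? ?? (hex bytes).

  after D0: wrote 2B at 0x05 = 19a6
  after D1: wrote 6B at 0x0e = 772bff015343
  after D2: wrote 4B at 0x01 = 1234fb37
  after D3: wrote 8B at 0x10 = fb3719a60d0b1234
query mem[0x15]=0x0b, mem[0x0f]=0x2b, mem[0x11]=0x37, mem[0x02]=0x34

MEM[0x15,0x0f,0x11,0x02] = 0b 2b 37 34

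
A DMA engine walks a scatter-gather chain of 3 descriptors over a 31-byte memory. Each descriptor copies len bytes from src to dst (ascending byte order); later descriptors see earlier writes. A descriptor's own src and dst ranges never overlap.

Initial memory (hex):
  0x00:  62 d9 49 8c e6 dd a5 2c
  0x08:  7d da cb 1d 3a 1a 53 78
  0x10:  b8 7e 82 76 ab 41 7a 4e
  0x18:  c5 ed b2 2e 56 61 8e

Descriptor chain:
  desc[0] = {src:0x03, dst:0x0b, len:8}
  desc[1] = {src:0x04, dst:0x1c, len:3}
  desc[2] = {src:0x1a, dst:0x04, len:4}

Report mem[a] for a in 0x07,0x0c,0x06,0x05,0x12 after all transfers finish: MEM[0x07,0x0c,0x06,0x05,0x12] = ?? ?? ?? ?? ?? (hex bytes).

[0] 0x03->0x0b len=8 : 8c e6 dd a5 2c 7d da cb
[1] 0x04->0x1c len=3 : e6 dd a5
[2] 0x1a->0x04 len=4 : b2 2e e6 dd
query mem[0x07]=0xdd, mem[0x0c]=0xe6, mem[0x06]=0xe6, mem[0x05]=0x2e, mem[0x12]=0xcb

MEM[0x07,0x0c,0x06,0x05,0x12] = dd e6 e6 2e cb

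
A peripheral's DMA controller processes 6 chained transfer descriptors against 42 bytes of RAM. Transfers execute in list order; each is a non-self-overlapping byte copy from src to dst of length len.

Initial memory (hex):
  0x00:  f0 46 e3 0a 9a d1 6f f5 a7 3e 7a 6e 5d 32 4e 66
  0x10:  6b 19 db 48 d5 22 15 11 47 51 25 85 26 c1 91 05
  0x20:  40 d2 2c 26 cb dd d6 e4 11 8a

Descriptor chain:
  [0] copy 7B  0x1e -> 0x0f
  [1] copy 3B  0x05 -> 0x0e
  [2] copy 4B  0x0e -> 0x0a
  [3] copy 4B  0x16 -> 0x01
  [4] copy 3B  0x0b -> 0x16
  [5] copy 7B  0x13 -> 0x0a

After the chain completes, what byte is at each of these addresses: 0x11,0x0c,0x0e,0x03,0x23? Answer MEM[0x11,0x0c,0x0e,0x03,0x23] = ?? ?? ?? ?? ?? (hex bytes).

#0 dst[0x0f+7] := {0x91,0x05,0x40,0xd2,0x2c,0x26,0xcb}
#1 dst[0x0e+3] := {0xd1,0x6f,0xf5}
#2 dst[0x0a+4] := {0xd1,0x6f,0xf5,0x40}
#3 dst[0x01+4] := {0x15,0x11,0x47,0x51}
#4 dst[0x16+3] := {0x6f,0xf5,0x40}
#5 dst[0x0a+7] := {0x2c,0x26,0xcb,0x6f,0xf5,0x40,0x51}
query mem[0x11]=0x40, mem[0x0c]=0xcb, mem[0x0e]=0xf5, mem[0x03]=0x47, mem[0x23]=0x26

MEM[0x11,0x0c,0x0e,0x03,0x23] = 40 cb f5 47 26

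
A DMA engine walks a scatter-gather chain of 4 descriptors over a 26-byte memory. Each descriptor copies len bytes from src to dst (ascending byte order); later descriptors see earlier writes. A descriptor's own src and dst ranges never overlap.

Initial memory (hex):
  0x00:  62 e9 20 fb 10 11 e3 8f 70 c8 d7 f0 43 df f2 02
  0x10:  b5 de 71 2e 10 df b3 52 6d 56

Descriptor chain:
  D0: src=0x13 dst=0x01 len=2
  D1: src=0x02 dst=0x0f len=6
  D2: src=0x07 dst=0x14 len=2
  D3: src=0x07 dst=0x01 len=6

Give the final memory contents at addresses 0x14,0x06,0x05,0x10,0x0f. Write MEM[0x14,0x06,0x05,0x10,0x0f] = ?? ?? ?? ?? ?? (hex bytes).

MEM[0x14,0x06,0x05,0x10,0x0f] = 8f 43 f0 fb 10

#0 dst[0x01+2] := {0x2e,0x10}
#1 dst[0x0f+6] := {0x10,0xfb,0x10,0x11,0xe3,0x8f}
#2 dst[0x14+2] := {0x8f,0x70}
#3 dst[0x01+6] := {0x8f,0x70,0xc8,0xd7,0xf0,0x43}
query mem[0x14]=0x8f, mem[0x06]=0x43, mem[0x05]=0xf0, mem[0x10]=0xfb, mem[0x0f]=0x10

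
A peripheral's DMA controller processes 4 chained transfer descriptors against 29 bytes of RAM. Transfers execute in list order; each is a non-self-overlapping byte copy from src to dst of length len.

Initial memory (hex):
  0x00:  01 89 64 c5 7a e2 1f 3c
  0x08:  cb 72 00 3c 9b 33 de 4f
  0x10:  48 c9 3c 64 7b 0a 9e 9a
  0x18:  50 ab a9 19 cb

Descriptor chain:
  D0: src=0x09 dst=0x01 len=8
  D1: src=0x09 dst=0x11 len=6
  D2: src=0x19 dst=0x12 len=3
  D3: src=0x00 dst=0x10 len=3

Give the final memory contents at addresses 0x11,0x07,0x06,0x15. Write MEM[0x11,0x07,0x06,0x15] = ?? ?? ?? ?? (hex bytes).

MEM[0x11,0x07,0x06,0x15] = 72 4f de 33

  after D0: wrote 8B at 0x01 = 72003c9b33de4f48
  after D1: wrote 6B at 0x11 = 72003c9b33de
  after D2: wrote 3B at 0x12 = aba919
  after D3: wrote 3B at 0x10 = 017200
query mem[0x11]=0x72, mem[0x07]=0x4f, mem[0x06]=0xde, mem[0x15]=0x33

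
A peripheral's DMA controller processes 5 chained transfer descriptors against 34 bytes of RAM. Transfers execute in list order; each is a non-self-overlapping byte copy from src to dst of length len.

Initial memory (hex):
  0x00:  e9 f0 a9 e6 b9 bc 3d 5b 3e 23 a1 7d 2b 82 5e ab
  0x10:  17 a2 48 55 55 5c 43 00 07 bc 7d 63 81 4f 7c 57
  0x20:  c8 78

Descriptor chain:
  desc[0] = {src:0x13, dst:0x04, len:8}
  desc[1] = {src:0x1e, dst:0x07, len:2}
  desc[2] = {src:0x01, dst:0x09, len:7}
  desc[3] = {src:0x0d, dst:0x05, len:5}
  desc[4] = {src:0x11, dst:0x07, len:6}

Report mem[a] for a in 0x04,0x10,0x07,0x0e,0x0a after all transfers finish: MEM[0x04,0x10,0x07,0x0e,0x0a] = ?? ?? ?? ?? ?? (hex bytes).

#0 dst[0x04+8] := {0x55,0x55,0x5c,0x43,0x00,0x07,0xbc,0x7d}
#1 dst[0x07+2] := {0x7c,0x57}
#2 dst[0x09+7] := {0xf0,0xa9,0xe6,0x55,0x55,0x5c,0x7c}
#3 dst[0x05+5] := {0x55,0x5c,0x7c,0x17,0xa2}
#4 dst[0x07+6] := {0xa2,0x48,0x55,0x55,0x5c,0x43}
query mem[0x04]=0x55, mem[0x10]=0x17, mem[0x07]=0xa2, mem[0x0e]=0x5c, mem[0x0a]=0x55

MEM[0x04,0x10,0x07,0x0e,0x0a] = 55 17 a2 5c 55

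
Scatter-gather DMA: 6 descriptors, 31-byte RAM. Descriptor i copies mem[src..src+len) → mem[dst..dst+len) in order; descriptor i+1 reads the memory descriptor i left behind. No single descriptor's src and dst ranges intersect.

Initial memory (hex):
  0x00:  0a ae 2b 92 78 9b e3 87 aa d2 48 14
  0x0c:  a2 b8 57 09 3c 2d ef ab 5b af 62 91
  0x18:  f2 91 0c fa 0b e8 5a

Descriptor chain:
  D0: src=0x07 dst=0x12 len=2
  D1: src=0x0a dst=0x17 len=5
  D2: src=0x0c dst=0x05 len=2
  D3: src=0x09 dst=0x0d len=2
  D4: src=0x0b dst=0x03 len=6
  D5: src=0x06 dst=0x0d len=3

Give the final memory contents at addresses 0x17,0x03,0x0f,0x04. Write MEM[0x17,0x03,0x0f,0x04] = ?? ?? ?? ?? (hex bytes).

MEM[0x17,0x03,0x0f,0x04] = 48 14 3c a2

#0 dst[0x12+2] := {0x87,0xaa}
#1 dst[0x17+5] := {0x48,0x14,0xa2,0xb8,0x57}
#2 dst[0x05+2] := {0xa2,0xb8}
#3 dst[0x0d+2] := {0xd2,0x48}
#4 dst[0x03+6] := {0x14,0xa2,0xd2,0x48,0x09,0x3c}
#5 dst[0x0d+3] := {0x48,0x09,0x3c}
query mem[0x17]=0x48, mem[0x03]=0x14, mem[0x0f]=0x3c, mem[0x04]=0xa2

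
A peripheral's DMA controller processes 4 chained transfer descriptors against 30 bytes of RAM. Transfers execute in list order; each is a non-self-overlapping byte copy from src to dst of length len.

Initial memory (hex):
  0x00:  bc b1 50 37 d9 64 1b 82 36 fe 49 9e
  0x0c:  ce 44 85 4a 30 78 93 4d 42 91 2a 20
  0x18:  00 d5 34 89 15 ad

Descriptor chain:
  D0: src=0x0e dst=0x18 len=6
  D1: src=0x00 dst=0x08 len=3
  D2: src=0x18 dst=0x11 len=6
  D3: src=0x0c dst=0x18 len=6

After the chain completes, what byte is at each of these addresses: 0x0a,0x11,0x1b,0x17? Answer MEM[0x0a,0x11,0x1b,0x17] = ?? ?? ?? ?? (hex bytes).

MEM[0x0a,0x11,0x1b,0x17] = 50 85 4a 20

  after D0: wrote 6B at 0x18 = 854a3078934d
  after D1: wrote 3B at 0x08 = bcb150
  after D2: wrote 6B at 0x11 = 854a3078934d
  after D3: wrote 6B at 0x18 = ce44854a3085
query mem[0x0a]=0x50, mem[0x11]=0x85, mem[0x1b]=0x4a, mem[0x17]=0x20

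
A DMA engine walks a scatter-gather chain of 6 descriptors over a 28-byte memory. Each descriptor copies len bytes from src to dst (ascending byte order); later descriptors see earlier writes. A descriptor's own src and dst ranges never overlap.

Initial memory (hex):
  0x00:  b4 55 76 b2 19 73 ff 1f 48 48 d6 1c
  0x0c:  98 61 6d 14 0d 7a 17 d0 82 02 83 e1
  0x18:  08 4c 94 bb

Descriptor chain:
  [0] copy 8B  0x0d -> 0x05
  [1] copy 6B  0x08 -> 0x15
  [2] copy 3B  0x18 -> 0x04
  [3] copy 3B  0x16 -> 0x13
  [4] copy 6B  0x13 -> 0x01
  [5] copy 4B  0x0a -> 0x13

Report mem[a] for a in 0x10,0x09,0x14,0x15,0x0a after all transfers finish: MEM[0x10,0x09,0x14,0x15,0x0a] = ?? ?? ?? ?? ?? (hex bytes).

MEM[0x10,0x09,0x14,0x15,0x0a] = 0d 7a d0 82 17

#0 dst[0x05+8] := {0x61,0x6d,0x14,0x0d,0x7a,0x17,0xd0,0x82}
#1 dst[0x15+6] := {0x0d,0x7a,0x17,0xd0,0x82,0x61}
#2 dst[0x04+3] := {0xd0,0x82,0x61}
#3 dst[0x13+3] := {0x7a,0x17,0xd0}
#4 dst[0x01+6] := {0x7a,0x17,0xd0,0x7a,0x17,0xd0}
#5 dst[0x13+4] := {0x17,0xd0,0x82,0x61}
query mem[0x10]=0x0d, mem[0x09]=0x7a, mem[0x14]=0xd0, mem[0x15]=0x82, mem[0x0a]=0x17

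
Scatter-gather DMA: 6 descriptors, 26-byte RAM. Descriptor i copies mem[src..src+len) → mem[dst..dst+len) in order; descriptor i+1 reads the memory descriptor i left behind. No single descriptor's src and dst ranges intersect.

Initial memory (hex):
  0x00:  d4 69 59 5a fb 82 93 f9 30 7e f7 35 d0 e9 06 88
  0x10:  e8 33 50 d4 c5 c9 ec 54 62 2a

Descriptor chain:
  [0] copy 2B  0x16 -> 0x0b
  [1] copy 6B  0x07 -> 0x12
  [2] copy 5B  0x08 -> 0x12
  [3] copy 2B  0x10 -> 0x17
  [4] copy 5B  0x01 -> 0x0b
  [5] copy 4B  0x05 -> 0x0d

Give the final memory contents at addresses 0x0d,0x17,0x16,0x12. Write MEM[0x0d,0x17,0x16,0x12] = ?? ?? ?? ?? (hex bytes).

MEM[0x0d,0x17,0x16,0x12] = 82 e8 54 30

D0: mem[0x0b..0x0c] <- [ec 54]
D1: mem[0x12..0x17] <- [f9 30 7e f7 ec 54]
D2: mem[0x12..0x16] <- [30 7e f7 ec 54]
D3: mem[0x17..0x18] <- [e8 33]
D4: mem[0x0b..0x0f] <- [69 59 5a fb 82]
D5: mem[0x0d..0x10] <- [82 93 f9 30]
query mem[0x0d]=0x82, mem[0x17]=0xe8, mem[0x16]=0x54, mem[0x12]=0x30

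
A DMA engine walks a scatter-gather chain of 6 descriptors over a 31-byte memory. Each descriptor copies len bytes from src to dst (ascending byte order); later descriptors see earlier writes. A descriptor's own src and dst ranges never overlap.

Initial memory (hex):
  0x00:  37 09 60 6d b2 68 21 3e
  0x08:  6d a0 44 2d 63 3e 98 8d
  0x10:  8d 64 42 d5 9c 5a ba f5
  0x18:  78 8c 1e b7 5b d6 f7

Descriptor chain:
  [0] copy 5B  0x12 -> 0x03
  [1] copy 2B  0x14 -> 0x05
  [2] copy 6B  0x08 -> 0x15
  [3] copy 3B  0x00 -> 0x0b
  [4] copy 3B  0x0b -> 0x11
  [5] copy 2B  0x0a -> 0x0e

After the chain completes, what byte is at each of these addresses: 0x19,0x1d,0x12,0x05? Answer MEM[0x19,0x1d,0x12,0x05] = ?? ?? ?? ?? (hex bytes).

[0] 0x12->0x03 len=5 : 42 d5 9c 5a ba
[1] 0x14->0x05 len=2 : 9c 5a
[2] 0x08->0x15 len=6 : 6d a0 44 2d 63 3e
[3] 0x00->0x0b len=3 : 37 09 60
[4] 0x0b->0x11 len=3 : 37 09 60
[5] 0x0a->0x0e len=2 : 44 37
query mem[0x19]=0x63, mem[0x1d]=0xd6, mem[0x12]=0x09, mem[0x05]=0x9c

MEM[0x19,0x1d,0x12,0x05] = 63 d6 09 9c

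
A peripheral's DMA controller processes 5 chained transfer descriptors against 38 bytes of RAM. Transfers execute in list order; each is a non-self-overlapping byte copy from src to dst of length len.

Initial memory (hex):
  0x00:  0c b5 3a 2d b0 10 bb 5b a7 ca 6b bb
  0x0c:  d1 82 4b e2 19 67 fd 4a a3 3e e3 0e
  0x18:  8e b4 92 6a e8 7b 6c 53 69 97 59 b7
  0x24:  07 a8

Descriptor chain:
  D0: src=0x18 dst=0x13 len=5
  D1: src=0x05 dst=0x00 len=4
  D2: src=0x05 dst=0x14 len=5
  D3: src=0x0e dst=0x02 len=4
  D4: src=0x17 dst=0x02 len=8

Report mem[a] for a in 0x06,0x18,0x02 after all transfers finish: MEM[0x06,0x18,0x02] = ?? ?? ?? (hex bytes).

MEM[0x06,0x18,0x02] = 6a ca a7

  after D0: wrote 5B at 0x13 = 8eb4926ae8
  after D1: wrote 4B at 0x00 = 10bb5ba7
  after D2: wrote 5B at 0x14 = 10bb5ba7ca
  after D3: wrote 4B at 0x02 = 4be21967
  after D4: wrote 8B at 0x02 = a7cab4926ae87b6c
query mem[0x06]=0x6a, mem[0x18]=0xca, mem[0x02]=0xa7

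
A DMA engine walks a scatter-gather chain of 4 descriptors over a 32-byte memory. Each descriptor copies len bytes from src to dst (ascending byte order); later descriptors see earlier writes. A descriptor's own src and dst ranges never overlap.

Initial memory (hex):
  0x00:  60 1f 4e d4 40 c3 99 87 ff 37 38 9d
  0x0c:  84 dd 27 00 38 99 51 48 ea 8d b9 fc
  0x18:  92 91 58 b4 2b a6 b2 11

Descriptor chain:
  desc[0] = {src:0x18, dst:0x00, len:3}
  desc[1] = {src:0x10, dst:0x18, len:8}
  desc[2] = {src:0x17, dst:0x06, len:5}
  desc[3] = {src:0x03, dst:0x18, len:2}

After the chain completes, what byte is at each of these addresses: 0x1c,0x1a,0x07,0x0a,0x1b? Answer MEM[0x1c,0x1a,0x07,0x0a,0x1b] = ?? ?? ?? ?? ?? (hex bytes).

MEM[0x1c,0x1a,0x07,0x0a,0x1b] = ea 51 38 48 48

[0] 0x18->0x00 len=3 : 92 91 58
[1] 0x10->0x18 len=8 : 38 99 51 48 ea 8d b9 fc
[2] 0x17->0x06 len=5 : fc 38 99 51 48
[3] 0x03->0x18 len=2 : d4 40
query mem[0x1c]=0xea, mem[0x1a]=0x51, mem[0x07]=0x38, mem[0x0a]=0x48, mem[0x1b]=0x48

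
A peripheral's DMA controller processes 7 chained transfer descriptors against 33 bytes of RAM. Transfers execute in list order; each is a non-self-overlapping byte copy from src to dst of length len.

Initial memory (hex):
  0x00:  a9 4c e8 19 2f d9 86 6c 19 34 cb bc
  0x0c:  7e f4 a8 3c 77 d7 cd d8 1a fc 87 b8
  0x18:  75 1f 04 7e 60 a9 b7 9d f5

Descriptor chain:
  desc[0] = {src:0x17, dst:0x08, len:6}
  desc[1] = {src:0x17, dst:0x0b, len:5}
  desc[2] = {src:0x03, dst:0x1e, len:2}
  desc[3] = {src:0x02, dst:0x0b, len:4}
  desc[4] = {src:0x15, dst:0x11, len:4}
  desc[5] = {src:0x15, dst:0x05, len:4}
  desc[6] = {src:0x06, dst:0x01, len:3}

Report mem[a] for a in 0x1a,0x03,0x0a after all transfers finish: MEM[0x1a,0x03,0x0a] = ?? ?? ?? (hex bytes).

MEM[0x1a,0x03,0x0a] = 04 75 1f

  after D0: wrote 6B at 0x08 = b8751f047e60
  after D1: wrote 5B at 0x0b = b8751f047e
  after D2: wrote 2B at 0x1e = 192f
  after D3: wrote 4B at 0x0b = e8192fd9
  after D4: wrote 4B at 0x11 = fc87b875
  after D5: wrote 4B at 0x05 = fc87b875
  after D6: wrote 3B at 0x01 = 87b875
query mem[0x1a]=0x04, mem[0x03]=0x75, mem[0x0a]=0x1f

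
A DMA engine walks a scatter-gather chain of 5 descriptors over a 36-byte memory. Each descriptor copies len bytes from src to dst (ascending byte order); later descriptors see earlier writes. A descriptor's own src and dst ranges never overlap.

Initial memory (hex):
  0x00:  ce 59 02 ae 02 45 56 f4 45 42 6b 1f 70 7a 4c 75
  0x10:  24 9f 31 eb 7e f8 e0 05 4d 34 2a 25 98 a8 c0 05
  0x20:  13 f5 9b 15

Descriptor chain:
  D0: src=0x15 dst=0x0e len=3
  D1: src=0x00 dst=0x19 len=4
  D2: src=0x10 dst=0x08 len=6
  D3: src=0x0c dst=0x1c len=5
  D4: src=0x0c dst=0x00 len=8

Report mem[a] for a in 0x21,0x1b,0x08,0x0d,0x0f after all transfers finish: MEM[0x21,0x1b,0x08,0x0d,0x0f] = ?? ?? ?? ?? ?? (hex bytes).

  after D0: wrote 3B at 0x0e = f8e005
  after D1: wrote 4B at 0x19 = ce5902ae
  after D2: wrote 6B at 0x08 = 059f31eb7ef8
  after D3: wrote 5B at 0x1c = 7ef8f8e005
  after D4: wrote 8B at 0x00 = 7ef8f8e0059f31eb
query mem[0x21]=0xf5, mem[0x1b]=0x02, mem[0x08]=0x05, mem[0x0d]=0xf8, mem[0x0f]=0xe0

MEM[0x21,0x1b,0x08,0x0d,0x0f] = f5 02 05 f8 e0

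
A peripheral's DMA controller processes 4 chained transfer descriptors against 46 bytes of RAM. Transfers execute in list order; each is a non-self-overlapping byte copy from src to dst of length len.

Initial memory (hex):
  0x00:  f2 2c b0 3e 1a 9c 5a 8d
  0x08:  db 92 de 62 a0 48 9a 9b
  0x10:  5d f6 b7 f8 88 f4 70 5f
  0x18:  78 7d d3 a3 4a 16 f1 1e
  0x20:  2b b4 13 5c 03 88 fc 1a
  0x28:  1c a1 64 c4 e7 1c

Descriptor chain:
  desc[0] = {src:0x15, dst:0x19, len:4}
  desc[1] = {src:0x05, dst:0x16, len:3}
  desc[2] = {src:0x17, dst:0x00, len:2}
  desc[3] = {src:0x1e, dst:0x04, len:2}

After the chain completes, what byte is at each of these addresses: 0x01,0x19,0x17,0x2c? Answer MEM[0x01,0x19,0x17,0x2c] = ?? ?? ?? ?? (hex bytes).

MEM[0x01,0x19,0x17,0x2c] = 8d f4 5a e7

[0] 0x15->0x19 len=4 : f4 70 5f 78
[1] 0x05->0x16 len=3 : 9c 5a 8d
[2] 0x17->0x00 len=2 : 5a 8d
[3] 0x1e->0x04 len=2 : f1 1e
query mem[0x01]=0x8d, mem[0x19]=0xf4, mem[0x17]=0x5a, mem[0x2c]=0xe7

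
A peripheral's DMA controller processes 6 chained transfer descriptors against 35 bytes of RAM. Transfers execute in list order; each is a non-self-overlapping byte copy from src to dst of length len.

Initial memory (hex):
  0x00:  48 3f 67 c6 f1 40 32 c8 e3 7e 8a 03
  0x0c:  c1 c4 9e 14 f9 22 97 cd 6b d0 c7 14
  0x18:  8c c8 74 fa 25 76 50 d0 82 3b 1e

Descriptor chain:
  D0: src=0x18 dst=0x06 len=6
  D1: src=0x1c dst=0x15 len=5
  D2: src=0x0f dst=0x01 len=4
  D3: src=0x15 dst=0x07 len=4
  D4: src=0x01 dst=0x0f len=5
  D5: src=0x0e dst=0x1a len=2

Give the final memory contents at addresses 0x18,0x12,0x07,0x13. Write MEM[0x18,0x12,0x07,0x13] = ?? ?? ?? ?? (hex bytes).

  after D0: wrote 6B at 0x06 = 8cc874fa2576
  after D1: wrote 5B at 0x15 = 257650d082
  after D2: wrote 4B at 0x01 = 14f92297
  after D3: wrote 4B at 0x07 = 257650d0
  after D4: wrote 5B at 0x0f = 14f9229740
  after D5: wrote 2B at 0x1a = 9e14
query mem[0x18]=0xd0, mem[0x12]=0x97, mem[0x07]=0x25, mem[0x13]=0x40

MEM[0x18,0x12,0x07,0x13] = d0 97 25 40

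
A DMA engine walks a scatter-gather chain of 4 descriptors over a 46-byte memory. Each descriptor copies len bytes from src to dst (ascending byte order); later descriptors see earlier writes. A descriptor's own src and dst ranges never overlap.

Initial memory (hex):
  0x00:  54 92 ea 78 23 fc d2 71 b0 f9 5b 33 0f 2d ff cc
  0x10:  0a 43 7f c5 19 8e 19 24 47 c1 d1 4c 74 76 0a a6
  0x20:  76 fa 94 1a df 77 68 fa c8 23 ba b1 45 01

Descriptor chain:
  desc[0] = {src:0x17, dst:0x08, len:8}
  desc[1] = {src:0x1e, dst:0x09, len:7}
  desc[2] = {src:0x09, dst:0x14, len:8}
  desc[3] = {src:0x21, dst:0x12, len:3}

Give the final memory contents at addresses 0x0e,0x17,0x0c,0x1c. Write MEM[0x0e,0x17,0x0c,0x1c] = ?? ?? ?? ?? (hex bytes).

  after D0: wrote 8B at 0x08 = 2447c1d14c74760a
  after D1: wrote 7B at 0x09 = 0aa676fa941adf
  after D2: wrote 8B at 0x14 = 0aa676fa941adf0a
  after D3: wrote 3B at 0x12 = fa941a
query mem[0x0e]=0x1a, mem[0x17]=0xfa, mem[0x0c]=0xfa, mem[0x1c]=0x74

MEM[0x0e,0x17,0x0c,0x1c] = 1a fa fa 74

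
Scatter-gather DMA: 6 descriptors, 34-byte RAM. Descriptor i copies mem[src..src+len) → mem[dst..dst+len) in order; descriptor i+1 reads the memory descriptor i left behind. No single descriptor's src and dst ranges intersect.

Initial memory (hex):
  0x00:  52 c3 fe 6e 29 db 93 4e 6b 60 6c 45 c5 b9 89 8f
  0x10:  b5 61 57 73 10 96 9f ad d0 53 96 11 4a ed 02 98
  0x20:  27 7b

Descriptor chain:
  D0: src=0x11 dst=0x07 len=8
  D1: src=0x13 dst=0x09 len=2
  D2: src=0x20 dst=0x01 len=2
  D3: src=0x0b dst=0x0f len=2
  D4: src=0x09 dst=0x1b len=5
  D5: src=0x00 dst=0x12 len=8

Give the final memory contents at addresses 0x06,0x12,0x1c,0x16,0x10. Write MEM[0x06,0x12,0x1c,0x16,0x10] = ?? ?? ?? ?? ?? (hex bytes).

MEM[0x06,0x12,0x1c,0x16,0x10] = 93 52 10 29 9f

  after D0: wrote 8B at 0x07 = 61577310969fadd0
  after D1: wrote 2B at 0x09 = 7310
  after D2: wrote 2B at 0x01 = 277b
  after D3: wrote 2B at 0x0f = 969f
  after D4: wrote 5B at 0x1b = 7310969fad
  after D5: wrote 8B at 0x12 = 52277b6e29db9361
query mem[0x06]=0x93, mem[0x12]=0x52, mem[0x1c]=0x10, mem[0x16]=0x29, mem[0x10]=0x9f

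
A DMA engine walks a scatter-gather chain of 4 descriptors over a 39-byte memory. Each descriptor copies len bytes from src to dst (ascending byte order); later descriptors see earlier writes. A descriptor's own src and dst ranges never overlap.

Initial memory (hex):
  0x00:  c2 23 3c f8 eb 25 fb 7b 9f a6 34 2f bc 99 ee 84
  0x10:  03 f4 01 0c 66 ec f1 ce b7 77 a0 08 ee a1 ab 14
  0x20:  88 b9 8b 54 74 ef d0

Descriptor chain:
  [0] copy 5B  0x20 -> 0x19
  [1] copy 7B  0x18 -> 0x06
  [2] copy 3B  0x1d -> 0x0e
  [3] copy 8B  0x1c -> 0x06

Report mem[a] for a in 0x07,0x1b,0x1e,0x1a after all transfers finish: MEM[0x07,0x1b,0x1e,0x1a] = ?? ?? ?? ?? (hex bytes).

D0: mem[0x19..0x1d] <- [88 b9 8b 54 74]
D1: mem[0x06..0x0c] <- [b7 88 b9 8b 54 74 ab]
D2: mem[0x0e..0x10] <- [74 ab 14]
D3: mem[0x06..0x0d] <- [54 74 ab 14 88 b9 8b 54]
query mem[0x07]=0x74, mem[0x1b]=0x8b, mem[0x1e]=0xab, mem[0x1a]=0xb9

MEM[0x07,0x1b,0x1e,0x1a] = 74 8b ab b9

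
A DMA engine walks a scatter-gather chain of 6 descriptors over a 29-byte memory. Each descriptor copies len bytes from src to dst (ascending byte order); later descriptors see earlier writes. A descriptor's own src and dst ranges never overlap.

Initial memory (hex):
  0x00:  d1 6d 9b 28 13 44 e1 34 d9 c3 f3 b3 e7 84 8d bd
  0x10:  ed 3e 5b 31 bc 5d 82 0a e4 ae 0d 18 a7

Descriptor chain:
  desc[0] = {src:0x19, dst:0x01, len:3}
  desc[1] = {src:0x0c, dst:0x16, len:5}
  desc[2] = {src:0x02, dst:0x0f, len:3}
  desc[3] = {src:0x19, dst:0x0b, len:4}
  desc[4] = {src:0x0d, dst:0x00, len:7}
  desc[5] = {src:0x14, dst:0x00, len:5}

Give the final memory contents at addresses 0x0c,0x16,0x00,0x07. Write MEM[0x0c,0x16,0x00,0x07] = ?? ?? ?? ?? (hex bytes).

MEM[0x0c,0x16,0x00,0x07] = ed e7 bc 34

  after D0: wrote 3B at 0x01 = ae0d18
  after D1: wrote 5B at 0x16 = e7848dbded
  after D2: wrote 3B at 0x0f = 0d1813
  after D3: wrote 4B at 0x0b = bded18a7
  after D4: wrote 7B at 0x00 = 18a70d18135b31
  after D5: wrote 5B at 0x00 = bc5de7848d
query mem[0x0c]=0xed, mem[0x16]=0xe7, mem[0x00]=0xbc, mem[0x07]=0x34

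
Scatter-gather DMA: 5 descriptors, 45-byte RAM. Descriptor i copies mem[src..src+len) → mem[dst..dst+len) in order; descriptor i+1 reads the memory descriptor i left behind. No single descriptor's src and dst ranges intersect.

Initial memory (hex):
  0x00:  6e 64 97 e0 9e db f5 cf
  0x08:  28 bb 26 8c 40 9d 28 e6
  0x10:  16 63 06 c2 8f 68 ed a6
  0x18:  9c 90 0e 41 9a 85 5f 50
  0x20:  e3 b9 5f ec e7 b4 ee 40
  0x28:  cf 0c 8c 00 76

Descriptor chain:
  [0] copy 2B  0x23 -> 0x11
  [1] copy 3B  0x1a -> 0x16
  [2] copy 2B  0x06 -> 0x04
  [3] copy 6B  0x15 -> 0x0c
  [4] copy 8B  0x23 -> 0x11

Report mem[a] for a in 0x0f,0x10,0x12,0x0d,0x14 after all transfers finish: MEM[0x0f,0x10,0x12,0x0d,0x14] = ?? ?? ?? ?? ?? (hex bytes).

MEM[0x0f,0x10,0x12,0x0d,0x14] = 9a 90 e7 0e ee

[0] 0x23->0x11 len=2 : ec e7
[1] 0x1a->0x16 len=3 : 0e 41 9a
[2] 0x06->0x04 len=2 : f5 cf
[3] 0x15->0x0c len=6 : 68 0e 41 9a 90 0e
[4] 0x23->0x11 len=8 : ec e7 b4 ee 40 cf 0c 8c
query mem[0x0f]=0x9a, mem[0x10]=0x90, mem[0x12]=0xe7, mem[0x0d]=0x0e, mem[0x14]=0xee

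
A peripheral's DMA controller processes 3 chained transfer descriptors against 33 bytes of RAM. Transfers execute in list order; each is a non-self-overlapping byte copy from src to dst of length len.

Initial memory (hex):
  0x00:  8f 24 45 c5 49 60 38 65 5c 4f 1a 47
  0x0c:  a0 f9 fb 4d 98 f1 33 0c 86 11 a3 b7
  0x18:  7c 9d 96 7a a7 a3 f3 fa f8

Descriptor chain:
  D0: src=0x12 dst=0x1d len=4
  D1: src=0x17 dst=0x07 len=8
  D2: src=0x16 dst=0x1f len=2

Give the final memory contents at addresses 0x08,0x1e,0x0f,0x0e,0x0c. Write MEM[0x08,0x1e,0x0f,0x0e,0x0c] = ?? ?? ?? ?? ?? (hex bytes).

  after D0: wrote 4B at 0x1d = 330c8611
  after D1: wrote 8B at 0x07 = b77c9d967aa7330c
  after D2: wrote 2B at 0x1f = a3b7
query mem[0x08]=0x7c, mem[0x1e]=0x0c, mem[0x0f]=0x4d, mem[0x0e]=0x0c, mem[0x0c]=0xa7

MEM[0x08,0x1e,0x0f,0x0e,0x0c] = 7c 0c 4d 0c a7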